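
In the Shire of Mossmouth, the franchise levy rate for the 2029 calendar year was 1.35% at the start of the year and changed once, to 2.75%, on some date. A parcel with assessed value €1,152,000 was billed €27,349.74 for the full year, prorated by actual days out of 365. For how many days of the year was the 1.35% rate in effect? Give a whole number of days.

Let d = days at the first rate; then 365 − d days at the second rate.
€1,152,000 × [1.35%·d + 2.75%·(365−d)] / 365 = €27,349.74
Solving gives d = 98, so the new rate took effect on 9 Apr 2029.

98 days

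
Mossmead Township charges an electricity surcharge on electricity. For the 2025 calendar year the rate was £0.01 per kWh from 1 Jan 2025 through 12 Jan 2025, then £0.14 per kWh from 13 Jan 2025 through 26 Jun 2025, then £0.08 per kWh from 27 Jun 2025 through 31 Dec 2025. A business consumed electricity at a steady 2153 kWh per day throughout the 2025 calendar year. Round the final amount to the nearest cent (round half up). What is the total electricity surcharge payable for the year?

1 Jan – 12 Jan 2025: 12 days × 2153 kWh/day = 25,836 kWh at £0.01/kWh → £258.36
13 Jan – 26 Jun 2025: 165 days × 2153 kWh/day = 355,245 kWh at £0.14/kWh → £49,734.30
27 Jun – 31 Dec 2025: 188 days × 2153 kWh/day = 404,764 kWh at £0.08/kWh → £32,381.12

£82,373.78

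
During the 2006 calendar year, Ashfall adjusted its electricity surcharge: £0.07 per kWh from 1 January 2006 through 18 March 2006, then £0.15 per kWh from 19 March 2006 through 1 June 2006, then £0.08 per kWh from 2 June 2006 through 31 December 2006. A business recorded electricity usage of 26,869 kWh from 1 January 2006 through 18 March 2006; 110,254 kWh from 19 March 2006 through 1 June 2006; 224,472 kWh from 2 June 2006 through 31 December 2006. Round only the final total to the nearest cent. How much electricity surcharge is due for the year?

£36,376.69

1 January – 18 March 2006: 26,869 kWh at £0.07/kWh → £1,880.83
19 March – 1 June 2006: 110,254 kWh at £0.15/kWh → £16,538.10
2 June – 31 December 2006: 224,472 kWh at £0.08/kWh → £17,957.76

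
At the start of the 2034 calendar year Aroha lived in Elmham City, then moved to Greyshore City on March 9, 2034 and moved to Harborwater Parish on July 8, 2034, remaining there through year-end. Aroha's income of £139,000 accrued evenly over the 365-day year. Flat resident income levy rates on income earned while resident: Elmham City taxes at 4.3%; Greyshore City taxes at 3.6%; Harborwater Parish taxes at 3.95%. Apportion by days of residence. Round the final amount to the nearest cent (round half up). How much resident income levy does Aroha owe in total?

Elmham City, January 1 – March 8, 2034: 67 days → £139,000 × 4.3% × 67/365 = £1,097.1479
Greyshore City, March 9 – July 7, 2034: 121 days → £139,000 × 3.6% × 121/365 = £1,658.8603
Harborwater Parish, July 8 – December 31, 2034: 177 days → £139,000 × 3.95% × 177/365 = £2,662.5164
Total = £5,418.5247

£5,418.52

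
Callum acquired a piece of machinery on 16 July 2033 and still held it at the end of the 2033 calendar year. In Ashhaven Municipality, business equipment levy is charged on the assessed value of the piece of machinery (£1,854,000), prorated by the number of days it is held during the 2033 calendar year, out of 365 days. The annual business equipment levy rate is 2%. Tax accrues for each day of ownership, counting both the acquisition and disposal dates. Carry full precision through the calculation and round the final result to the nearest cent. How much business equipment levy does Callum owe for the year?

Days held (16 July – 31 December 2033): 169 out of 365
Tax = £1,854,000 × 2% × 169/365 = £17,168.5479

£17,168.55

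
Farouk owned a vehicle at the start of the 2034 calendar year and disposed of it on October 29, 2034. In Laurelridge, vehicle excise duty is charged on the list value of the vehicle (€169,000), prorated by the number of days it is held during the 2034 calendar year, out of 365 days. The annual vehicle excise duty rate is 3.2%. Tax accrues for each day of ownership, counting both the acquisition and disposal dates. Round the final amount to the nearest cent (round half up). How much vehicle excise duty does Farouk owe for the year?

Days held (January 1 – October 29, 2034): 302 out of 365
Tax = €169,000 × 3.2% × 302/365 = €4,474.5644

€4,474.56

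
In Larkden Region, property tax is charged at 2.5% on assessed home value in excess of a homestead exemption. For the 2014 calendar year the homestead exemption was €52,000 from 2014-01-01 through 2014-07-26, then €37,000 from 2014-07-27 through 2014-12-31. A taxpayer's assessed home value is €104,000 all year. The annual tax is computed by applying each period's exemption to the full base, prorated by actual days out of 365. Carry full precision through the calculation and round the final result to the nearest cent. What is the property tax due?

2014-01-01 to 2014-07-26: 207 days, exemption €52,000 → (€104,000 − €52,000) × 2.5% × 207/365 = €737.2603
2014-07-27 to 2014-12-31: 158 days, exemption €37,000 → (€104,000 − €37,000) × 2.5% × 158/365 = €725.0685
Total = €1,462.3288

€1,462.33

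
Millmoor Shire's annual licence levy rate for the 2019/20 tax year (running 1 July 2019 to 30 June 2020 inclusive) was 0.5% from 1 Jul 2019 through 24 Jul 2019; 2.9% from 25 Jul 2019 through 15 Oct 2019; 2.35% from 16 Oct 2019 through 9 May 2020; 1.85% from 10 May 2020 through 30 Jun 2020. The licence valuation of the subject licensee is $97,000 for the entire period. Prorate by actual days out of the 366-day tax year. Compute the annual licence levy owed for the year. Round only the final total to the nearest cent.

$2,213.91

1 Jul – 24 Jul 2019: 24 days at 0.5% → $97,000 × 0.5% × 24/366 = $31.8033
25 Jul – 15 Oct 2019: 83 days at 2.9% → $97,000 × 2.9% × 83/366 = $637.9208
16 Oct 2019 – 9 May 2020: 207 days at 2.35% → $97,000 × 2.35% × 207/366 = $1,289.2254
10 May – 30 Jun 2020: 52 days at 1.85% → $97,000 × 1.85% × 52/366 = $254.9563
Total = $2,213.9057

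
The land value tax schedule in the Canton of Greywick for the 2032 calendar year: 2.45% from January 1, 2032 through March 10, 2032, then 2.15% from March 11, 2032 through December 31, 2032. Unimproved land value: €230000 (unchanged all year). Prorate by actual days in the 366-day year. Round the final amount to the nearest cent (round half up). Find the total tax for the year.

January 1 – March 10, 2032: 70 days at 2.45% → €230000 × 2.45% × 70/366 = €1077.7322
March 11 – December 31, 2032: 296 days at 2.15% → €230000 × 2.15% × 296/366 = €3999.2350
Total = €5076.9672

€5076.97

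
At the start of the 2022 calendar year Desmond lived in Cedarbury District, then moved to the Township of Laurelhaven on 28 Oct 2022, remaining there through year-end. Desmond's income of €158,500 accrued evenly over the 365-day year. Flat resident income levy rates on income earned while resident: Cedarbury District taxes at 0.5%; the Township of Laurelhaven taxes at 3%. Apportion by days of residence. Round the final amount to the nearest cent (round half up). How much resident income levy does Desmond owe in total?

€1,498.15

Cedarbury District, 1 Jan – 27 Oct 2022: 300 days → €158,500 × 0.5% × 300/365 = €651.3699
The Township of Laurelhaven, 28 Oct – 31 Dec 2022: 65 days → €158,500 × 3% × 65/365 = €846.7808
Total = €1,498.1507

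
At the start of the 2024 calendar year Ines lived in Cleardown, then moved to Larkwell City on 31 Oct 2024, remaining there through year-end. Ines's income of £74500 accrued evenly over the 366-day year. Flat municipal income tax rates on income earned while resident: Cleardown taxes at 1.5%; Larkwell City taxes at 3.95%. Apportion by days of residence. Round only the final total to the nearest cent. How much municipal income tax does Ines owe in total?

£1426.70

Cleardown, 1 Jan – 30 Oct 2024: 304 days → £74500 × 1.5% × 304/366 = £928.1967
Larkwell City, 31 Oct – 31 Dec 2024: 62 days → £74500 × 3.95% × 62/366 = £498.4986
Total = £1426.6954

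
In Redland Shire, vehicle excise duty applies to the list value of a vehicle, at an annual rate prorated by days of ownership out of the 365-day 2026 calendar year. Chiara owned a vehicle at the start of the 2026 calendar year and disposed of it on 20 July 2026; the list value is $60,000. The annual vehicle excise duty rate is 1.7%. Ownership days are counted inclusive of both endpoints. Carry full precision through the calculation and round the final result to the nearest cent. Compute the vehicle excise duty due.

Days held (1 January – 20 July 2026): 201 out of 365
Tax = $60,000 × 1.7% × 201/365 = $561.6986

$561.70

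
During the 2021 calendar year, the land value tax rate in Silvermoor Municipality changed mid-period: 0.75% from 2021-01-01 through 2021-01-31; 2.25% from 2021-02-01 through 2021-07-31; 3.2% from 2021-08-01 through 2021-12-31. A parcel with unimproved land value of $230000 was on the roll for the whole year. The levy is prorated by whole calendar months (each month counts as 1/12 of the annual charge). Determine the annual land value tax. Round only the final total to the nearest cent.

2021-01-01 to 2021-01-31: 1 month at 0.75% → $230000 × 0.75% × 1/12 = $143.7500
2021-02-01 to 2021-07-31: 6 months at 2.25% → $230000 × 2.25% × 6/12 = $2587.5000
2021-08-01 to 2021-12-31: 5 months at 3.2% → $230000 × 3.2% × 5/12 = $3066.6667
Total = $5797.9167

$5797.92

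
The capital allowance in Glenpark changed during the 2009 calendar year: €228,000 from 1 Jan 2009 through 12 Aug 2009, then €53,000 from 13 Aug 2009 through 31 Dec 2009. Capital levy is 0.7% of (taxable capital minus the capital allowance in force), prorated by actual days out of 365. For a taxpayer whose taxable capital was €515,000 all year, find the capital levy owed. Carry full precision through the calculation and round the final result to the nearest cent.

1 Jan – 12 Aug 2009: 224 days, exemption €228,000 → (€515,000 − €228,000) × 0.7% × 224/365 = €1,232.9205
13 Aug – 31 Dec 2009: 141 days, exemption €53,000 → (€515,000 − €53,000) × 0.7% × 141/365 = €1,249.2986
Total = €2,482.2192

€2,482.22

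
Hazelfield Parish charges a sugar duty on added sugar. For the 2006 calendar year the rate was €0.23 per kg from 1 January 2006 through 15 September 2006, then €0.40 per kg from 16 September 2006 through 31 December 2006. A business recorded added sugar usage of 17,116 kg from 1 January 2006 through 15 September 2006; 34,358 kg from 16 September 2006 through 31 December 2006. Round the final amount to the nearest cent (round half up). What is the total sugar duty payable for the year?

1 January – 15 September 2006: 17,116 kg at €0.23/kg → €3,936.68
16 September – 31 December 2006: 34,358 kg at €0.40/kg → €13,743.20

€17,679.88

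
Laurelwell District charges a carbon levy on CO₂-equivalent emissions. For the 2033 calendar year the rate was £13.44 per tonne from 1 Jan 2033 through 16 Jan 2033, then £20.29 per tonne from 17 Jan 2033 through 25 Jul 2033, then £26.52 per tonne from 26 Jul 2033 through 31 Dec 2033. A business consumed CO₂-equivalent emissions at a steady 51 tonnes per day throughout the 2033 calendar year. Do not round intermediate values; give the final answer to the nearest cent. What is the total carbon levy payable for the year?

£422,627.82

1 Jan – 16 Jan 2033: 16 days × 51 tonnes/day = 816 tonnes at £13.44/tonne → £10,967.04
17 Jan – 25 Jul 2033: 190 days × 51 tonnes/day = 9,690 tonnes at £20.29/tonne → £196,610.10
26 Jul – 31 Dec 2033: 159 days × 51 tonnes/day = 8,109 tonnes at £26.52/tonne → £215,050.68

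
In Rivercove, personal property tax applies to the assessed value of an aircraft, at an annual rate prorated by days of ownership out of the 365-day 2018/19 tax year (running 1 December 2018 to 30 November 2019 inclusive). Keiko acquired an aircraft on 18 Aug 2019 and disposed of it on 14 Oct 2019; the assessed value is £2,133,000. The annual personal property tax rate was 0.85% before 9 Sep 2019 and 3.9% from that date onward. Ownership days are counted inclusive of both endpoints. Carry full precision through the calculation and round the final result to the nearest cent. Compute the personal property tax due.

£9,297.54

18 Aug – 8 Sep 2019: 22 days at 0.85% → £2,133,000 × 0.85% × 22/365 = £1,092.7973
9 Sep – 14 Oct 2019: 36 days at 3.9% → £2,133,000 × 3.9% × 36/365 = £8,204.7452
Total = £9,297.5425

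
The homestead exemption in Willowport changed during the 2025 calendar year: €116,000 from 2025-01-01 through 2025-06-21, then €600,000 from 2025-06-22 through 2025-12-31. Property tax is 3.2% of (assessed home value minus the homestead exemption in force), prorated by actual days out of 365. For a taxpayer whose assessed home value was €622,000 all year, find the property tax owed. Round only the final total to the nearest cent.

€8,002.45

2025-01-01 to 2025-06-21: 172 days, exemption €116,000 → (€622,000 − €116,000) × 3.2% × 172/365 = €7,630.2027
2025-06-22 to 2025-12-31: 193 days, exemption €600,000 → (€622,000 − €600,000) × 3.2% × 193/365 = €372.2521
Total = €8,002.4548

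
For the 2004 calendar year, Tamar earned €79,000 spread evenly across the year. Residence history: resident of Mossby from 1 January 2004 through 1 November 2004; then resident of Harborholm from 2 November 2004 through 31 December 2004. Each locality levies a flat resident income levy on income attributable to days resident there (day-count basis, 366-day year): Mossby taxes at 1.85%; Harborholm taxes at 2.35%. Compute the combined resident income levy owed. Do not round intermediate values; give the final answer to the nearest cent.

€1,526.25

Mossby, 1 January – 1 November 2004: 306 days → €79,000 × 1.85% × 306/366 = €1,221.9098
Harborholm, 2 November – 31 December 2004: 60 days → €79,000 × 2.35% × 60/366 = €304.3443
Total = €1,526.2541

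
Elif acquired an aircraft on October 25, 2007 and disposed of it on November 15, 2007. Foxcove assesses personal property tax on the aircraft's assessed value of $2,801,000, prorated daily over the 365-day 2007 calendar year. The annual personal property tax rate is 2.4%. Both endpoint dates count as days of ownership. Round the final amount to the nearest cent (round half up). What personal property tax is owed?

Days held (October 25 – November 15, 2007): 22 out of 365
Tax = $2,801,000 × 2.4% × 22/365 = $4,051.8575

$4,051.86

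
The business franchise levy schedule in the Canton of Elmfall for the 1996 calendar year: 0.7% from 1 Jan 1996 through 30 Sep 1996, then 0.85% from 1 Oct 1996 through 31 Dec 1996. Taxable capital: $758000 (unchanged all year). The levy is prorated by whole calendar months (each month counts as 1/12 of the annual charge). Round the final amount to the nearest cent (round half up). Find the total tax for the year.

$5590.25

1 Jan – 30 Sep 1996: 9 months at 0.7% → $758000 × 0.7% × 9/12 = $3979.5000
1 Oct – 31 Dec 1996: 3 months at 0.85% → $758000 × 0.85% × 3/12 = $1610.7500
Total = $5590.2500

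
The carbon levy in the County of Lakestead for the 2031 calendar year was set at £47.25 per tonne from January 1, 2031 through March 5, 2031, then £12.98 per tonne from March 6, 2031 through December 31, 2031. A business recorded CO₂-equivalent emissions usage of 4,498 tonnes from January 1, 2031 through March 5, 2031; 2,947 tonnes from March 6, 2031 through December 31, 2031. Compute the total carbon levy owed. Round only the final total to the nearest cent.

January 1 – March 5, 2031: 4,498 tonnes at £47.25/tonne → £212,530.50
March 6 – December 31, 2031: 2,947 tonnes at £12.98/tonne → £38,252.06

£250,782.56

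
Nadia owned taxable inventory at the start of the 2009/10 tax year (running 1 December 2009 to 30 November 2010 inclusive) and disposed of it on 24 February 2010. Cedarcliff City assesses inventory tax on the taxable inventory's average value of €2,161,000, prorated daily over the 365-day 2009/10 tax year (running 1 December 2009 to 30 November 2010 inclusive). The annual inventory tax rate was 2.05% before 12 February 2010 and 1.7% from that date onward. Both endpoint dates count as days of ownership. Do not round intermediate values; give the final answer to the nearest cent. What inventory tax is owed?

€10,168.54

1 December 2009 – 11 February 2010: 73 days at 2.05% → €2,161,000 × 2.05% × 73/365 = €8,860.1000
12 February – 24 February 2010: 13 days at 1.7% → €2,161,000 × 1.7% × 13/365 = €1,308.4411
Total = €10,168.5411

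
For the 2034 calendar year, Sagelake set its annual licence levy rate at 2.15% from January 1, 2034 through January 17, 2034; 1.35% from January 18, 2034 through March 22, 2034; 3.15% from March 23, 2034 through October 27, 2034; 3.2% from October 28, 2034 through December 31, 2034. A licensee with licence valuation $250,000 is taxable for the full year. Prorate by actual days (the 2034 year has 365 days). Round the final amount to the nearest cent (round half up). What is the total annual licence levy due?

January 1 – January 17, 2034: 17 days at 2.15% → $250,000 × 2.15% × 17/365 = $250.3425
January 18 – March 22, 2034: 64 days at 1.35% → $250,000 × 1.35% × 64/365 = $591.7808
March 23 – October 27, 2034: 219 days at 3.15% → $250,000 × 3.15% × 219/365 = $4,725.0000
October 28 – December 31, 2034: 65 days at 3.2% → $250,000 × 3.2% × 65/365 = $1,424.6575
Total = $6,991.7808

$6,991.78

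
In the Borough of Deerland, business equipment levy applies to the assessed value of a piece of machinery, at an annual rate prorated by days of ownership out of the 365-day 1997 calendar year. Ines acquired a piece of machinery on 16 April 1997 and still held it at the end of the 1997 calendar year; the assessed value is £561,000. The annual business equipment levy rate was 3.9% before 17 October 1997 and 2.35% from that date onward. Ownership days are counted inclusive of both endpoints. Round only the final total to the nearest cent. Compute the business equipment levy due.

£13,774.47

16 April – 16 October 1997: 184 days at 3.9% → £561,000 × 3.9% × 184/365 = £11,029.4137
17 October – 31 December 1997: 76 days at 2.35% → £561,000 × 2.35% × 76/365 = £2,745.0575
Total = £13,774.4712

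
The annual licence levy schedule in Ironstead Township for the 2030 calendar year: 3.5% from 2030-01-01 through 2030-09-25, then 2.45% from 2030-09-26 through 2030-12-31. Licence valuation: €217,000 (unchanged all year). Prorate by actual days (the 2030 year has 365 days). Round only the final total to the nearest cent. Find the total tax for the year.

€6,989.48

2030-01-01 to 2030-09-25: 268 days at 3.5% → €217,000 × 3.5% × 268/365 = €5,576.6027
2030-09-26 to 2030-12-31: 97 days at 2.45% → €217,000 × 2.45% × 97/365 = €1,412.8781
Total = €6,989.4808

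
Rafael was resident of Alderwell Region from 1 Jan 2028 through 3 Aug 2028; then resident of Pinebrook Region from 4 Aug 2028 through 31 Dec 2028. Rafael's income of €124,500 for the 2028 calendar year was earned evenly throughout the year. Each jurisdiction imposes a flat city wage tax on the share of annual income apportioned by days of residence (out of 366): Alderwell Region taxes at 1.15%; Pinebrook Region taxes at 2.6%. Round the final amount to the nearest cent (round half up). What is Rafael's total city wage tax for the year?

€2,171.61

Alderwell Region, 1 Jan – 3 Aug 2028: 216 days → €124,500 × 1.15% × 216/366 = €844.9672
Pinebrook Region, 4 Aug – 31 Dec 2028: 150 days → €124,500 × 2.6% × 150/366 = €1,326.6393
Total = €2,171.6066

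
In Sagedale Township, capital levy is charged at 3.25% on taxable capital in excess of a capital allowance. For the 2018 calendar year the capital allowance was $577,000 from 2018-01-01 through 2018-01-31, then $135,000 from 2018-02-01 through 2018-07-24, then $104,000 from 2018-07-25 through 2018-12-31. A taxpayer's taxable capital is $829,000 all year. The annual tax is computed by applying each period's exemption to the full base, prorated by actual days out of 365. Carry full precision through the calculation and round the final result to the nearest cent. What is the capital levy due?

$21,776.60

2018-01-01 to 2018-01-31: 31 days, exemption $577,000 → ($829,000 − $577,000) × 3.25% × 31/365 = $695.5890
2018-02-01 to 2018-07-24: 174 days, exemption $135,000 → ($829,000 − $135,000) × 3.25% × 174/365 = $10,752.2466
2018-07-25 to 2018-12-31: 160 days, exemption $104,000 → ($829,000 − $104,000) × 3.25% × 160/365 = $10,328.7671
Total = $21,776.6027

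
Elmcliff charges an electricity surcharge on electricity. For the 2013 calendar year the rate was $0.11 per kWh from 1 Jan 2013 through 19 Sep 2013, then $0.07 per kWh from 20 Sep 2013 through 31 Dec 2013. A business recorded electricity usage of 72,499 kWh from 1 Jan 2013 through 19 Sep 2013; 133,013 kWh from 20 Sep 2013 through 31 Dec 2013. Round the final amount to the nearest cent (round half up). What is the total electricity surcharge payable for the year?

$17,285.80

1 Jan – 19 Sep 2013: 72,499 kWh at $0.11/kWh → $7,974.89
20 Sep – 31 Dec 2013: 133,013 kWh at $0.07/kWh → $9,310.91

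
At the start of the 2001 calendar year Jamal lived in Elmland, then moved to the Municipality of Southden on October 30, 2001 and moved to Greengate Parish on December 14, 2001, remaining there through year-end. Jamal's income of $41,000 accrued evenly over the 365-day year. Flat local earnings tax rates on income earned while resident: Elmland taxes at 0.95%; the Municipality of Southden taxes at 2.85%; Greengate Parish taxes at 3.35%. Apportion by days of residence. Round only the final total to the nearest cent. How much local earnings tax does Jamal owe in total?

$534.07

Elmland, January 1 – October 29, 2001: 302 days → $41,000 × 0.95% × 302/365 = $322.2712
The Municipality of Southden, October 30 – December 13, 2001: 45 days → $41,000 × 2.85% × 45/365 = $144.0616
Greengate Parish, December 14 – December 31, 2001: 18 days → $41,000 × 3.35% × 18/365 = $67.7342
Total = $534.0671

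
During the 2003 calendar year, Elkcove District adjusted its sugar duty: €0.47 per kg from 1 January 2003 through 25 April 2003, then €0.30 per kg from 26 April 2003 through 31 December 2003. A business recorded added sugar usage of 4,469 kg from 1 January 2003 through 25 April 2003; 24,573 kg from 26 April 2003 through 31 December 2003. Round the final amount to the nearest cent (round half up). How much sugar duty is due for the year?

1 January – 25 April 2003: 4,469 kg at €0.47/kg → €2100.43
26 April – 31 December 2003: 24,573 kg at €0.30/kg → €7371.90

€9472.33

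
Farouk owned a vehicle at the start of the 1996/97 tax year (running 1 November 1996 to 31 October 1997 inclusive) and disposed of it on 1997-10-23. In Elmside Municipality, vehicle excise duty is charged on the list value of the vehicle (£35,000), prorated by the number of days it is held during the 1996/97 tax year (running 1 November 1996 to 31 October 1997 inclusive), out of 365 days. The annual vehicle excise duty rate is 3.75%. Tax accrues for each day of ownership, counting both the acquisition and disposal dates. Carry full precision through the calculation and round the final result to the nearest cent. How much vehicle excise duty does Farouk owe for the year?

£1,283.73

Days held (1996-11-01 to 1997-10-23): 357 out of 365
Tax = £35,000 × 3.75% × 357/365 = £1,283.7329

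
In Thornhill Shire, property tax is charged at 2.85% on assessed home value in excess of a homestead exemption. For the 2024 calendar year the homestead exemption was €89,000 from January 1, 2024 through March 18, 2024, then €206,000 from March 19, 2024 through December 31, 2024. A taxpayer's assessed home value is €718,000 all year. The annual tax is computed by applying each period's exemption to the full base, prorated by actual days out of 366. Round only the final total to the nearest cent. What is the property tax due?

€15,302.63

January 1 – March 18, 2024: 78 days, exemption €89,000 → (€718,000 − €89,000) × 2.85% × 78/366 = €3,820.4016
March 19 – December 31, 2024: 288 days, exemption €206,000 → (€718,000 − €206,000) × 2.85% × 288/366 = €11,482.2295
Total = €15,302.6311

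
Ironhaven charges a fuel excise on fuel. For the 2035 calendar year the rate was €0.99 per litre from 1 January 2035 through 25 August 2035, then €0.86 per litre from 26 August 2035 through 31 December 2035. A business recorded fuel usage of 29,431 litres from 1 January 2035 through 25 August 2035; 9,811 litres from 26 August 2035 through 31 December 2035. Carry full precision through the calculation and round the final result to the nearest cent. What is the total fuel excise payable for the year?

€37574.15

1 January – 25 August 2035: 29,431 litres at €0.99/litre → €29136.69
26 August – 31 December 2035: 9,811 litres at €0.86/litre → €8437.46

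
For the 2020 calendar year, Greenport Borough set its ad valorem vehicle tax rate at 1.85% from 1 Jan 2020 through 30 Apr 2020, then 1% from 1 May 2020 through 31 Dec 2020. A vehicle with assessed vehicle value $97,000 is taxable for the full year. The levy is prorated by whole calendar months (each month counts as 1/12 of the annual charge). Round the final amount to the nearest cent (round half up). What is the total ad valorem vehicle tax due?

$1,244.83

1 Jan – 30 Apr 2020: 4 months at 1.85% → $97,000 × 1.85% × 4/12 = $598.1667
1 May – 31 Dec 2020: 8 months at 1% → $97,000 × 1% × 8/12 = $646.6667
Total = $1,244.8333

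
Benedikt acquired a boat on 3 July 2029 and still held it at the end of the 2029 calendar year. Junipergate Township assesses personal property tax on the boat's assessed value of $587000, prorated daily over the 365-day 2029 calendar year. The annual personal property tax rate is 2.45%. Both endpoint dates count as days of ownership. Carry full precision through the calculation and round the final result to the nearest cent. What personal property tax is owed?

$7171.05

Days held (3 July – 31 December 2029): 182 out of 365
Tax = $587000 × 2.45% × 182/365 = $7171.0493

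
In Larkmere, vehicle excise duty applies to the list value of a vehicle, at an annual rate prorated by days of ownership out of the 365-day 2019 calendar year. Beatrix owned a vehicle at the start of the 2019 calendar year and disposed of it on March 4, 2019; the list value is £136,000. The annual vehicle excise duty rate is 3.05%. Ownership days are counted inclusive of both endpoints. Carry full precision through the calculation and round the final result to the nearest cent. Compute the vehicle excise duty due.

Days held (January 1 – March 4, 2019): 63 out of 365
Tax = £136,000 × 3.05% × 63/365 = £715.9562

£715.96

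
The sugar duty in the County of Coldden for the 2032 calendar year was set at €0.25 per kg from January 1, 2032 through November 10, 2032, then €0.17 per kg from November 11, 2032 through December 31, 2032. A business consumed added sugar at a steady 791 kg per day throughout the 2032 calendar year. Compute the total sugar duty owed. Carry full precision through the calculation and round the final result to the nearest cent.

€69,149.22

January 1 – November 10, 2032: 315 days × 791 kg/day = 249,165 kg at €0.25/kg → €62,291.25
November 11 – December 31, 2032: 51 days × 791 kg/day = 40,341 kg at €0.17/kg → €6,857.97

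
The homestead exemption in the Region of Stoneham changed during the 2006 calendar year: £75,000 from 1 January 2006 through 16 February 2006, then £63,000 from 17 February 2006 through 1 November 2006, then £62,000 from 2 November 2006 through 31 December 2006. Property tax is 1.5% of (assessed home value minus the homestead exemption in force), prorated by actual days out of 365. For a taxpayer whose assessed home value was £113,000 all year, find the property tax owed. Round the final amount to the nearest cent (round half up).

£729.29

1 January – 16 February 2006: 47 days, exemption £75,000 → (£113,000 − £75,000) × 1.5% × 47/365 = £73.3973
17 February – 1 November 2006: 258 days, exemption £63,000 → (£113,000 − £63,000) × 1.5% × 258/365 = £530.1370
2 November – 31 December 2006: 60 days, exemption £62,000 → (£113,000 − £62,000) × 1.5% × 60/365 = £125.7534
Total = £729.2877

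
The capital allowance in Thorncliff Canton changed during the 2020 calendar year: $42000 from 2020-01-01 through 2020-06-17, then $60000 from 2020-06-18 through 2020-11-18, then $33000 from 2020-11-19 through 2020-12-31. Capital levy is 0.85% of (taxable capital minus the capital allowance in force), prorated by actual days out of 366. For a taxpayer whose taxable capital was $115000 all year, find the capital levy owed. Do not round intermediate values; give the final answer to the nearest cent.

$565.11

2020-01-01 to 2020-06-17: 169 days, exemption $42000 → ($115000 − $42000) × 0.85% × 169/366 = $286.5150
2020-06-18 to 2020-11-18: 154 days, exemption $60000 → ($115000 − $60000) × 0.85% × 154/366 = $196.7077
2020-11-19 to 2020-12-31: 43 days, exemption $33000 → ($115000 − $33000) × 0.85% × 43/366 = $81.8880
Total = $565.1107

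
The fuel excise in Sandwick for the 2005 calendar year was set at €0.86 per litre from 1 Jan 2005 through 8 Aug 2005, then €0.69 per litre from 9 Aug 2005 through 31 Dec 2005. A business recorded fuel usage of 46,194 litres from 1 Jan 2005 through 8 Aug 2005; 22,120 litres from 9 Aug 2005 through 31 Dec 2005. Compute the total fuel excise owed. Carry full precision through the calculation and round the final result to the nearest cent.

€54,989.64

1 Jan – 8 Aug 2005: 46,194 litres at €0.86/litre → €39,726.84
9 Aug – 31 Dec 2005: 22,120 litres at €0.69/litre → €15,262.80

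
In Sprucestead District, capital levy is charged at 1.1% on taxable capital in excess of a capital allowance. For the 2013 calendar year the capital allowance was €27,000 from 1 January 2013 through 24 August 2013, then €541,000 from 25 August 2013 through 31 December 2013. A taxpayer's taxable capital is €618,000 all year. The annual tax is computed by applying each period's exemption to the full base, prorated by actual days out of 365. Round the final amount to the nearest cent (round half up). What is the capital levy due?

€4,502.74

1 January – 24 August 2013: 236 days, exemption €27,000 → (€618,000 − €27,000) × 1.1% × 236/365 = €4,203.3863
25 August – 31 December 2013: 129 days, exemption €541,000 → (€618,000 − €541,000) × 1.1% × 129/365 = €299.3507
Total = €4,502.7370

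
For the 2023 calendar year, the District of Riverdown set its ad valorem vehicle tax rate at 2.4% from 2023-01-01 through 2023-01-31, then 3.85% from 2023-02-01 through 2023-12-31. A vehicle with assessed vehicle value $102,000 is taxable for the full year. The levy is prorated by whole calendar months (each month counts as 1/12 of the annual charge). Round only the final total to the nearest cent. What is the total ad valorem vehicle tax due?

2023-01-01 to 2023-01-31: 1 month at 2.4% → $102,000 × 2.4% × 1/12 = $204.0000
2023-02-01 to 2023-12-31: 11 months at 3.85% → $102,000 × 3.85% × 11/12 = $3,599.7500
Total = $3,803.7500

$3,803.75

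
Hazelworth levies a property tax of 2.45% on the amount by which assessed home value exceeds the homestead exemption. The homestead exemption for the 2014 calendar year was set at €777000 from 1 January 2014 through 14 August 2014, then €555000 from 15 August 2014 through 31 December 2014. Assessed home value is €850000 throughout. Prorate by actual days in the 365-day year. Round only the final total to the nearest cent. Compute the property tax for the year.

1 January – 14 August 2014: 226 days, exemption €777000 → (€850000 − €777000) × 2.45% × 226/365 = €1107.4000
15 August – 31 December 2014: 139 days, exemption €555000 → (€850000 − €555000) × 2.45% × 139/365 = €2752.3904
Total = €3859.7904

€3859.79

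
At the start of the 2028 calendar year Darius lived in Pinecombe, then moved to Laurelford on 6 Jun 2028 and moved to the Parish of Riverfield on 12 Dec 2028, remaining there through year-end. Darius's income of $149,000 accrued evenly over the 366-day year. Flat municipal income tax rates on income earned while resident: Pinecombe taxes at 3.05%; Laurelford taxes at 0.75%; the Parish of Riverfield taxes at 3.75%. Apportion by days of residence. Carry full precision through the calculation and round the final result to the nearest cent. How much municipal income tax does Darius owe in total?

Pinecombe, 1 Jan – 5 Jun 2028: 157 days → $149,000 × 3.05% × 157/366 = $1,949.4167
Laurelford, 6 Jun – 11 Dec 2028: 189 days → $149,000 × 0.75% × 189/366 = $577.0697
The Parish of Riverfield, 12 Dec – 31 Dec 2028: 20 days → $149,000 × 3.75% × 20/366 = $305.3279
Total = $2,831.8142

$2,831.81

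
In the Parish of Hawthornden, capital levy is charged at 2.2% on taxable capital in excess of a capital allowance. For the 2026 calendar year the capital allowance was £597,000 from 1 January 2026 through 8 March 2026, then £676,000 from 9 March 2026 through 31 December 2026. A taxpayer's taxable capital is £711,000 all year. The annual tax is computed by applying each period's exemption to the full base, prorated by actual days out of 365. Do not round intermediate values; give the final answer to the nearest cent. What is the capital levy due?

£1,089.03

1 January – 8 March 2026: 67 days, exemption £597,000 → (£711,000 − £597,000) × 2.2% × 67/365 = £460.3726
9 March – 31 December 2026: 298 days, exemption £676,000 → (£711,000 − £676,000) × 2.2% × 298/365 = £628.6575
Total = £1,089.0301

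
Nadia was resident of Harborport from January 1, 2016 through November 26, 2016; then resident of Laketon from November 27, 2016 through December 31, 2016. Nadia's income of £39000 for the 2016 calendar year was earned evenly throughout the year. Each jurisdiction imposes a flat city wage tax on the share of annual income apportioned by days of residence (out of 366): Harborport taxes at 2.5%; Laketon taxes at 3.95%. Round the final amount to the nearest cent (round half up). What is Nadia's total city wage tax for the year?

£1029.08

Harborport, January 1 – November 26, 2016: 331 days → £39000 × 2.5% × 331/366 = £881.7623
Laketon, November 27 – December 31, 2016: 35 days → £39000 × 3.95% × 35/366 = £147.3156
Total = £1029.0779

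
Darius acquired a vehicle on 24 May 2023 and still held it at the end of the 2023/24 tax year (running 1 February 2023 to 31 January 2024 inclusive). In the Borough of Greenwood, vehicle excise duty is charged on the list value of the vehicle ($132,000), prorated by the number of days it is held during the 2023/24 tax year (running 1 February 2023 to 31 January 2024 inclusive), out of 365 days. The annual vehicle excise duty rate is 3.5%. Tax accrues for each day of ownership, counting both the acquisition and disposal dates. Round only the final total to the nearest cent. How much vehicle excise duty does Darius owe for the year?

Days held (24 May 2023 – 31 January 2024): 253 out of 365
Tax = $132,000 × 3.5% × 253/365 = $3,202.3562

$3,202.36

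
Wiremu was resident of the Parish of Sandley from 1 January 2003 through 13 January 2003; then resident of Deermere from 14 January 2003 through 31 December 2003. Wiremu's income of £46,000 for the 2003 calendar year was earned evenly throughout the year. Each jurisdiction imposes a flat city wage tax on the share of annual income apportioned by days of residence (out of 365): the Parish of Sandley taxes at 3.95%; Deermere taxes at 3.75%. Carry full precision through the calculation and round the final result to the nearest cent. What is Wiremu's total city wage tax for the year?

The Parish of Sandley, 1 January – 13 January 2003: 13 days → £46,000 × 3.95% × 13/365 = £64.7151
Deermere, 14 January – 31 December 2003: 352 days → £46,000 × 3.75% × 352/365 = £1,663.5616
Total = £1,728.2767

£1,728.28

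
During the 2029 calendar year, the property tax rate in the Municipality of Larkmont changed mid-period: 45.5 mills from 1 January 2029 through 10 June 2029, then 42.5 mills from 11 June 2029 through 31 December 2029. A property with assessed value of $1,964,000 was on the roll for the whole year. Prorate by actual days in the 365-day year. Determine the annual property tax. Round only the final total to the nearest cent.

1 January – 10 June 2029: 161 days at 45.5 mills → $1,964,000 × 4.55% × 161/365 = $39,417.2110
11 June – 31 December 2029: 204 days at 42.5 mills → $1,964,000 × 4.25% × 204/365 = $46,651.7260
Total = $86,068.9370

$86,068.94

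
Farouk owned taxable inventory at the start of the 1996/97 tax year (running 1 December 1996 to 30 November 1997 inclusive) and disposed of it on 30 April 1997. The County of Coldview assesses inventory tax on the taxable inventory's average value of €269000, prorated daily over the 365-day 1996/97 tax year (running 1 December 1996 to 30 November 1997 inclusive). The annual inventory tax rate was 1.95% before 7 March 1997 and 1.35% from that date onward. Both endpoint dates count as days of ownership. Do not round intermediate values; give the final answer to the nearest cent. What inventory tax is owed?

€1926.85

1 December 1996 – 6 March 1997: 96 days at 1.95% → €269000 × 1.95% × 96/365 = €1379.6384
7 March – 30 April 1997: 55 days at 1.35% → €269000 × 1.35% × 55/365 = €547.2123
Total = €1926.8507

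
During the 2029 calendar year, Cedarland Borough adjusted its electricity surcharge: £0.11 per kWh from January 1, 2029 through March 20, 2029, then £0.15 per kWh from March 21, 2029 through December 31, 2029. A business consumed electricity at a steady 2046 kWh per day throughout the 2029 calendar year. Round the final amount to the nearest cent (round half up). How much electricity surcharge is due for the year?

January 1 – March 20, 2029: 79 days × 2046 kWh/day = 161,634 kWh at £0.11/kWh → £17,779.74
March 21 – December 31, 2029: 286 days × 2046 kWh/day = 585,156 kWh at £0.15/kWh → £87,773.40

£105,553.14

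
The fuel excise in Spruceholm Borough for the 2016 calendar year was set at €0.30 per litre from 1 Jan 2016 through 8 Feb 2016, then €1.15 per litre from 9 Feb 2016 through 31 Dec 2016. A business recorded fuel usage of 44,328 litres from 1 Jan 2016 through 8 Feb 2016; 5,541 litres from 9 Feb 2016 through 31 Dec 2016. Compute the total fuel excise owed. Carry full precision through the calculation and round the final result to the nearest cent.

1 Jan – 8 Feb 2016: 44,328 litres at €0.30/litre → €13,298.40
9 Feb – 31 Dec 2016: 5,541 litres at €1.15/litre → €6,372.15

€19,670.55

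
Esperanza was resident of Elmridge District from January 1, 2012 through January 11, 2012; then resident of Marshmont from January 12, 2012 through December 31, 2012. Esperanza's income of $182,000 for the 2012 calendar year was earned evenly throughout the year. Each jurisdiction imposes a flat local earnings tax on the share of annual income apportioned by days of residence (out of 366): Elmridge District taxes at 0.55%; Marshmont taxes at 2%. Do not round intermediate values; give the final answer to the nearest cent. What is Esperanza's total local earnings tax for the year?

$3,560.69

Elmridge District, January 1 – January 11, 2012: 11 days → $182,000 × 0.55% × 11/366 = $30.0847
Marshmont, January 12 – December 31, 2012: 355 days → $182,000 × 2% × 355/366 = $3,530.6011
Total = $3,560.6858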